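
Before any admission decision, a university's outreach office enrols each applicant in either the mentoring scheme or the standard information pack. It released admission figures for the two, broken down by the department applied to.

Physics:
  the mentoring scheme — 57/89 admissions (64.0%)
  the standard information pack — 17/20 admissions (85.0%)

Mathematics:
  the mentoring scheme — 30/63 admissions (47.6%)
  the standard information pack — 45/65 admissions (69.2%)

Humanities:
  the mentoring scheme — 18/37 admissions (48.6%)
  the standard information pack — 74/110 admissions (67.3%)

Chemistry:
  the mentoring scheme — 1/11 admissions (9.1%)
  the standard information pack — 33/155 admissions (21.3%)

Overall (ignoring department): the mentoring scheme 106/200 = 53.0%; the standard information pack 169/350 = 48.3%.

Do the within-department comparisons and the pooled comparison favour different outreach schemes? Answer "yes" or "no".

Within each department level (Physics 64.0% vs 85.0%; Mathematics 47.6% vs 69.2%; Humanities 48.6% vs 67.3%; Chemistry 9.1% vs 21.3%), the standard information pack has the higher rate every time. Pooled: 53.0% vs 48.3% — the mentoring scheme has the higher rate overall. The two comparisons disagree.

yes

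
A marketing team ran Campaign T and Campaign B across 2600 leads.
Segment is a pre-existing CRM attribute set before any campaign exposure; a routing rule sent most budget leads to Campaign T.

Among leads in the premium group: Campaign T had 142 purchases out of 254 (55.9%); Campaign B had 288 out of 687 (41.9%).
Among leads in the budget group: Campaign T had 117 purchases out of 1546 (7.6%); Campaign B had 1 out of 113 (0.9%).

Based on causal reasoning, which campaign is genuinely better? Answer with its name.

Campaign T

The stratified and pooled comparisons disagree (Campaign T wins within each customer segment; Campaign B wins overall), so the answer turns on the causal role of customer segment.
Customer segment differs across campaigns for reasons unrelated to any effect of the campaign itself, and it separately predicts the outcome — a classic confounder. We must compare within customer segment levels.
Within each level — premium: 55.9% vs 41.9%; budget: 7.6% vs 0.9% — Campaign T is higher every time.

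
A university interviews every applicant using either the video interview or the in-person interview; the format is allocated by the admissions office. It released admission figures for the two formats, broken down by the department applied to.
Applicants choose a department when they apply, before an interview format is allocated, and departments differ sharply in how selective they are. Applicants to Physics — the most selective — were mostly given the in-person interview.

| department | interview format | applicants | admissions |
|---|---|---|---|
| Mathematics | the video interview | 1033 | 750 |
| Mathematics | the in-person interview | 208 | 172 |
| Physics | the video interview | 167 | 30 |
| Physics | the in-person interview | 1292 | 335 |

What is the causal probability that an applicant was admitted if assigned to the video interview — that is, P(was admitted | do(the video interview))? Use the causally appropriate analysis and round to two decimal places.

0.43

Department satisfies the back-door criterion: it is not a descendant of the interview format, and it blocks the spurious path from interview format to outcome. Adjusting for it (i.e., using the within-department rates) gives the causal effect.
Standardising the video interview to the population department mix: 0.460·750/1033 + 0.540·30/167 = 0.431.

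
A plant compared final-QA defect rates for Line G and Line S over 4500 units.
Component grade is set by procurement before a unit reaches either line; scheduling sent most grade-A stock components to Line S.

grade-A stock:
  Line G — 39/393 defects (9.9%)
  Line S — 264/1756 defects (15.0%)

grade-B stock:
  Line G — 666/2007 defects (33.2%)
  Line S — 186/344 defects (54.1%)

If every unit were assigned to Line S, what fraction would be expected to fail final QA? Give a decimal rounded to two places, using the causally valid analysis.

0.35

Since component grade is a pre-existing factor (not a product of the line) and it affects the outcome on its own, it is a confounder. The stratified rates, not the pooled rate, identify the causal effect.
Standardising Line S to the population component grade mix: 0.478·264/1756 + 0.522·186/344 = 0.354.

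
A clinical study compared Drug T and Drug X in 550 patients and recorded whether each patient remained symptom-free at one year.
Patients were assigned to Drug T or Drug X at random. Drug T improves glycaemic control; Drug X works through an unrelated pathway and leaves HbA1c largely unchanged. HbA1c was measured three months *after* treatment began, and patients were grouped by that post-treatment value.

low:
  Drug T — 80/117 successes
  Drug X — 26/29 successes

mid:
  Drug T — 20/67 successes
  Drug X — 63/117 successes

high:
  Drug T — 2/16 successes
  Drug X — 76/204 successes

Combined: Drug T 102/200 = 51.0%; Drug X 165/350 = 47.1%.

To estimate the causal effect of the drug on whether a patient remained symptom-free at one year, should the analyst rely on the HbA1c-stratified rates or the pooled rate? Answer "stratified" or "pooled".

Within every HbA1c level Drug X has the higher rate, yet pooled Drug T does — Simpson's reversal.
The distribution of HbA1c is itself part of what the drug does — it is an intermediate outcome. Holding it fixed would remove that part of the effect; the total effect is the pooled difference.
Pooled: Drug T 51.0% vs Drug X 47.1%; Drug T is higher overall.

pooled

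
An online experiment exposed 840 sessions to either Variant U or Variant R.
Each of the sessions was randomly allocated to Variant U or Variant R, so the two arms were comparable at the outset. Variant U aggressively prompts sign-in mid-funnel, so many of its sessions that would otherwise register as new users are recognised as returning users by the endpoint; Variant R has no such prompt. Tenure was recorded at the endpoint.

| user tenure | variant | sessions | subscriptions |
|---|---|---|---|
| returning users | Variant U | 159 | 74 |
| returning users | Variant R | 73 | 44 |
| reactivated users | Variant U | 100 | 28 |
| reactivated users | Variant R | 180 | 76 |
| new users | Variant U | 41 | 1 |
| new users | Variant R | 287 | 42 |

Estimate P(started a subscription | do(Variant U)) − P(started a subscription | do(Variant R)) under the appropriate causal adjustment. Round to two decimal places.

+0.04

User tenure is recorded after the variant and is itself shifted by it — it sits on the causal path from variant to outcome. Conditioning on a mediator would strip out part of the effect we want; the pooled comparison gives the total causal effect.
The causal difference is the pooled difference: 0.343 − 0.300 = +0.043.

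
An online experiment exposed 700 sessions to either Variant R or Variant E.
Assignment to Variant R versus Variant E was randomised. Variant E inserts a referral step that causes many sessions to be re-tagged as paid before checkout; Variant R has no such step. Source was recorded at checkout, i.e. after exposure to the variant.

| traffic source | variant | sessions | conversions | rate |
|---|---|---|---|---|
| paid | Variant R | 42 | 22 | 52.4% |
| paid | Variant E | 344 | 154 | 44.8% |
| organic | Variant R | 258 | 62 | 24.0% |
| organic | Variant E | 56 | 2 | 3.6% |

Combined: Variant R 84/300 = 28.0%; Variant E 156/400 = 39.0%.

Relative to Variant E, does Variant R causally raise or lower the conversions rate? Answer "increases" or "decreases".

decreases

Stratifying would compare variants among sessions the variants themselves sorted into traffic source groups — a form of selection on an intermediate. The unconditioned pooled rates give the total causal effect.
Pooled: Variant R 28.0% vs Variant E 39.0%; Variant E is higher overall.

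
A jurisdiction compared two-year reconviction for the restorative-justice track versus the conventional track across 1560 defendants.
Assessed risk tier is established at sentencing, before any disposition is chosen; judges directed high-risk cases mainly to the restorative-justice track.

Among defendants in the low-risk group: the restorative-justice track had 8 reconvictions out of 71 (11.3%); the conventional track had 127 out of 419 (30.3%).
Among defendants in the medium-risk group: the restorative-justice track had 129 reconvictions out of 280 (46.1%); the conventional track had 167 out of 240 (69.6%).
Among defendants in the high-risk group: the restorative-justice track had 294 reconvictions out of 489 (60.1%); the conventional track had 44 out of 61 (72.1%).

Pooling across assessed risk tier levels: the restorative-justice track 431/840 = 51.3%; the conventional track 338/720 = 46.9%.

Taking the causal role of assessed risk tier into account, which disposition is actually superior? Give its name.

The stratified and pooled comparisons disagree (the restorative-justice track wins within each assessed risk tier; the conventional track wins overall), so the answer turns on the causal role of assessed risk tier.
Nothing the disposition does changes assessed risk tier; the imbalance is an allocation artefact. With assessed risk tier also predicting the outcome, the pooled figure is confounded, and the within-stratum comparison is the causal one.
Within each level — low-risk: 11.3% vs 30.3%; medium-risk: 46.1% vs 69.6%; high-risk: 60.1% vs 72.1% — the restorative-justice track is lower every time.

the restorative-justice track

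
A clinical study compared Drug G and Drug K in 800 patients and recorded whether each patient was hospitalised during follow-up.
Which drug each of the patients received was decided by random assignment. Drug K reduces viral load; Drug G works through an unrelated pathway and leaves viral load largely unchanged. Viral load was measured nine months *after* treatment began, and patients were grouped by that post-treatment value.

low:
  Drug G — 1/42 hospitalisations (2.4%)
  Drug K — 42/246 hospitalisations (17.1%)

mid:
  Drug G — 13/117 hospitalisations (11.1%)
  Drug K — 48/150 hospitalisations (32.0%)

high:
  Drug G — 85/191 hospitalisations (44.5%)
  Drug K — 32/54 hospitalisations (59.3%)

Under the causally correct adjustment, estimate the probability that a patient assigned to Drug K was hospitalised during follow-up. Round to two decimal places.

0.27

Drug G is lower inside every viral load stratum but Drug K is lower in aggregate. Whether to stratify depends on how viral load relates to the drug.
Viral load here is a post-treatment variable shaped by the drug; conditioning on it would introduce bias rather than remove it. The overall comparison is the causal one.
So P(outcome | do(Drug K)) is just the pooled rate for Drug K: 122/450 = 0.271.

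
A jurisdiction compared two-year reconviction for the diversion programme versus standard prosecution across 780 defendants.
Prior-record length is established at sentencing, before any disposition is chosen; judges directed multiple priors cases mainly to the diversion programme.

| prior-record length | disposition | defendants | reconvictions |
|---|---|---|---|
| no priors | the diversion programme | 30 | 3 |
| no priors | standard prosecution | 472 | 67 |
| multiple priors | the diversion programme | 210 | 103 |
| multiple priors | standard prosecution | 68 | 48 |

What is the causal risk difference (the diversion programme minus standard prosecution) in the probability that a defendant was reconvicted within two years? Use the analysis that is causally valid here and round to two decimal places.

The stratified and pooled comparisons disagree (the diversion programme wins within each prior-record length; standard prosecution wins overall), so the answer turns on the causal role of prior-record length.
Nothing the disposition does changes prior-record length; the imbalance is an allocation artefact. With prior-record length also predicting the outcome, the pooled figure is confounded, and the within-stratum comparison is the causal one.
Adjusting over the population distribution of prior-record length: 0.644·(0.100−0.142) + 0.356·(0.490−0.706) = -0.104.

-0.10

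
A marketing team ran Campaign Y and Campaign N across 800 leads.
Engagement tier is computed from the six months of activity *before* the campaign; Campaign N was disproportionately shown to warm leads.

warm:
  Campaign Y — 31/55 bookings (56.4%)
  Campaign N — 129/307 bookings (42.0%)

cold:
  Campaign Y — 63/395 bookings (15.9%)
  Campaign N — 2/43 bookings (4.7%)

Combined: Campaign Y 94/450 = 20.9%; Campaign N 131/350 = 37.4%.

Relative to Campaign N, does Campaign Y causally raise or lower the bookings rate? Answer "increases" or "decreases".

The imbalance in engagement tier arose from how leads were allocated, not from anything the campaign did; and engagement tier independently affects the outcome. The pooled gap is confounded — condition on engagement tier.
Within each level — warm: 56.4% vs 42.0%; cold: 15.9% vs 4.7% — Campaign Y is higher every time.

increases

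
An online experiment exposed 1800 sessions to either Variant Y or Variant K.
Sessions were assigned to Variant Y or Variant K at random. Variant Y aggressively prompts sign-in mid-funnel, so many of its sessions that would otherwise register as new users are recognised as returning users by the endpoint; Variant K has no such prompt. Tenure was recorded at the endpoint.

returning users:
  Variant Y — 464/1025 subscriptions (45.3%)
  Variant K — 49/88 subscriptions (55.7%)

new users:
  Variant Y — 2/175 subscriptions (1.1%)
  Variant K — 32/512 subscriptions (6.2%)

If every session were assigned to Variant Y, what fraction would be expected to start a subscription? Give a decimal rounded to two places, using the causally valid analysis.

Within every user tenure level Variant K has the higher rate, yet pooled Variant Y does — Simpson's reversal.
Because the variant influences user tenure, user tenure is a post-treatment mediator, not a confounder. Stratifying on it would bias the estimate; the causal effect is the crude pooled difference.
So P(outcome | do(Variant Y)) is just the pooled rate for Variant Y: 466/1200 = 0.388.

0.39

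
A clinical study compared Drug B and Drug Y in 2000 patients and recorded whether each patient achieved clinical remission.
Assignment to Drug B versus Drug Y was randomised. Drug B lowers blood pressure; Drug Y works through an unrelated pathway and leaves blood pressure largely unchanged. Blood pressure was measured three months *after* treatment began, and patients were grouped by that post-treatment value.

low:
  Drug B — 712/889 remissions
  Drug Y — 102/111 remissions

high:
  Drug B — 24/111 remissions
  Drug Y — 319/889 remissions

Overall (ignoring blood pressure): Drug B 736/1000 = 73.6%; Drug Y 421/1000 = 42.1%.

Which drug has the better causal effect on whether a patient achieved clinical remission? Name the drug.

Drug B

Drug Y is higher inside every blood pressure stratum but Drug B is higher in aggregate. Whether to stratify depends on how blood pressure relates to the drug.
Blood pressure is downstream of the drug. One should not condition on a consequence of treatment, so the overall rates are the right comparison.
Pooled: Drug B 73.6% vs Drug Y 42.1%; Drug B is higher overall.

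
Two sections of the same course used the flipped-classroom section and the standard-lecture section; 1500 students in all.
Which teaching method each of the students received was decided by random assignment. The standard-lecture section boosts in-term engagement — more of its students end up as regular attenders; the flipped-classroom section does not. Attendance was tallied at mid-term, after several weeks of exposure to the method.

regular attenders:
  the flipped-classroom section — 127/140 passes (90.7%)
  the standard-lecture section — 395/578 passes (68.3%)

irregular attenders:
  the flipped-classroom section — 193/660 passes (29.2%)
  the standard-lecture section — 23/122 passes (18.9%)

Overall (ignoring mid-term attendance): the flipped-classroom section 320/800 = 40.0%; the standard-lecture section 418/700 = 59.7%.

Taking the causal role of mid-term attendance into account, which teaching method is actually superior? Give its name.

the standard-lecture section

The stratified and pooled comparisons disagree (the flipped-classroom section wins within each mid-term attendance; the standard-lecture section wins overall), so the answer turns on the causal role of mid-term attendance.
Mid-term attendance is downstream of the teaching method. One should not condition on a consequence of treatment, so the overall rates are the right comparison.
Pooled: the flipped-classroom section 40.0% vs the standard-lecture section 59.7%; the standard-lecture section is higher overall.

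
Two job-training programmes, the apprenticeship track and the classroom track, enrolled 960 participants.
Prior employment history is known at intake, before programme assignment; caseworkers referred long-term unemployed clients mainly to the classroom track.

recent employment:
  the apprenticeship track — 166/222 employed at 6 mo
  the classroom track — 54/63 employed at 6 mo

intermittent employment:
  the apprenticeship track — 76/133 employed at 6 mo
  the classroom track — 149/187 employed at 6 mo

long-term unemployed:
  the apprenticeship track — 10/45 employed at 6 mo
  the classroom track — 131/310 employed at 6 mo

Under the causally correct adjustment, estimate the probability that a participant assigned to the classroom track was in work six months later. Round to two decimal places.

Within every prior employment history level the classroom track has the higher rate, yet pooled the apprenticeship track does — Simpson's reversal.
Here prior employment history is a common cause — it drives both which programme a case falls under and the outcome. The crude comparison mixes populations; the stratum-specific rates are the causally relevant ones.
Standardising the classroom track to the population prior employment history mix: 0.297·54/63 + 0.333·149/187 + 0.370·131/310 = 0.676.

0.68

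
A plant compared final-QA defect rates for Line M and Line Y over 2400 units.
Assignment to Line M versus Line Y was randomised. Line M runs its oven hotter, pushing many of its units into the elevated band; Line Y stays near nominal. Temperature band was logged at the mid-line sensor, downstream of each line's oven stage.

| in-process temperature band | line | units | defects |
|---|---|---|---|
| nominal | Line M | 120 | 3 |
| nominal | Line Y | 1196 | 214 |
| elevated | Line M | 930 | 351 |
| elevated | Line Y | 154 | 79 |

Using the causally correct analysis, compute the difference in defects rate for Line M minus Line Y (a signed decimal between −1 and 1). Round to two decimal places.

+0.12

Line M is lower inside every in-process temperature band stratum but Line Y is lower in aggregate. Whether to stratify depends on how in-process temperature band relates to the line.
Stratifying would compare lines among units the lines themselves sorted into in-process temperature band groups — a form of selection on an intermediate. The unconditioned pooled rates give the total causal effect.
The causal difference is the pooled difference: 0.337 − 0.217 = +0.120.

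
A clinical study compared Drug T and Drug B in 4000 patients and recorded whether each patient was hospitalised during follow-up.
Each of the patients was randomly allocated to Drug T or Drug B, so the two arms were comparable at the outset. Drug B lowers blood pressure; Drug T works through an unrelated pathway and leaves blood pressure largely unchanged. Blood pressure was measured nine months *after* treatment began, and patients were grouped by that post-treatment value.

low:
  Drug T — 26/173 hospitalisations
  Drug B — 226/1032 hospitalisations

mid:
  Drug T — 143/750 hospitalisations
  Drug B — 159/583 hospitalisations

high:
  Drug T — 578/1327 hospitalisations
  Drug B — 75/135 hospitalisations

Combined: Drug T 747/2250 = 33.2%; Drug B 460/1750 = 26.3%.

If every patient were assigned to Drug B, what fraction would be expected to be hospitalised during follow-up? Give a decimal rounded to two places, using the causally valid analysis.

0.26

The distribution of blood pressure is itself part of what the drug does — it is an intermediate outcome. Holding it fixed would remove that part of the effect; the total effect is the pooled difference.
So P(outcome | do(Drug B)) is just the pooled rate for Drug B: 460/1750 = 0.263.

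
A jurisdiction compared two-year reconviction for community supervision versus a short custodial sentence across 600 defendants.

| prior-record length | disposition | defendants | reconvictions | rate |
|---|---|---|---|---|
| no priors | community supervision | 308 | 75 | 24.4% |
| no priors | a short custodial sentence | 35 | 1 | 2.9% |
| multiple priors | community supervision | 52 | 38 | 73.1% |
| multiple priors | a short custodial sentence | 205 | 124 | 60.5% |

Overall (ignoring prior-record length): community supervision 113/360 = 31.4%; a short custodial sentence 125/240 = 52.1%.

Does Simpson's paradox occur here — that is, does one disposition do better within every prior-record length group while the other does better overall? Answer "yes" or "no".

yes

Within each prior-record length level (no priors 24.4% vs 2.9%; multiple priors 73.1% vs 60.5%), a short custodial sentence has the lower rate every time. Pooled: 31.4% vs 52.1% — community supervision has the lower rate overall. The two comparisons disagree.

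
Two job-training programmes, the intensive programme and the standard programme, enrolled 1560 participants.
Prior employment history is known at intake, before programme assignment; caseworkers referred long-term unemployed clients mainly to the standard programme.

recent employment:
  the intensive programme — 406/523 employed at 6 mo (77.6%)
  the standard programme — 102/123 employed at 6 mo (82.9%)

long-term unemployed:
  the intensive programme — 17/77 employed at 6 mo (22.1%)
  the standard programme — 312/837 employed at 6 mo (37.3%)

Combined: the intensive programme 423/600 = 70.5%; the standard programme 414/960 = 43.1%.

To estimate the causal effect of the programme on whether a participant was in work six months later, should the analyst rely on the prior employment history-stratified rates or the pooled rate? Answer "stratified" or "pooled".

stratified

The stratified and pooled comparisons disagree (the standard programme wins within each prior employment history; the intensive programme wins overall), so the answer turns on the causal role of prior employment history.
Nothing the programme does changes prior employment history; the imbalance is an allocation artefact. With prior employment history also predicting the outcome, the pooled figure is confounded, and the within-stratum comparison is the causal one.
Within each level — recent employment: 77.6% vs 82.9%; long-term unemployed: 22.1% vs 37.3% — the standard programme is higher every time.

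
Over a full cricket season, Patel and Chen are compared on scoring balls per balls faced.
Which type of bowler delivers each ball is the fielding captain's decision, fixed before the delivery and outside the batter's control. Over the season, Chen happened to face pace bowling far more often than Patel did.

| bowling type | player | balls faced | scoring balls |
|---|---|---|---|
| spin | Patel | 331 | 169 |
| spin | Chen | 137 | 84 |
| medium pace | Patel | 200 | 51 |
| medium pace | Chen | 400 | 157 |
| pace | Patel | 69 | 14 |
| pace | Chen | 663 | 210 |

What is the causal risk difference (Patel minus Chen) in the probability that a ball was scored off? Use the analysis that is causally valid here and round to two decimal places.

-0.12

Bowling type differs across players for reasons unrelated to any effect of the player itself, and it separately predicts the outcome — a classic confounder. We must compare within bowling type levels.
Adjusting over the population distribution of bowling type: 0.260·(0.511−0.613) + 0.333·(0.255−0.393) + 0.407·(0.203−0.317) = -0.119.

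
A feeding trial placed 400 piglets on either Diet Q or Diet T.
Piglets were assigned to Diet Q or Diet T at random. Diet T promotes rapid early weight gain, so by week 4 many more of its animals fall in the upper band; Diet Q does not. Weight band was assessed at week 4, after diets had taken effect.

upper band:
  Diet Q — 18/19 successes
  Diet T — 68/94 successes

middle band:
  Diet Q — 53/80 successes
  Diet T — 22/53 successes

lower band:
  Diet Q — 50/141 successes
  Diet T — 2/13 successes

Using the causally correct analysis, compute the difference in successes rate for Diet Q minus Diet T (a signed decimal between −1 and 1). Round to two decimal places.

The stratified and pooled comparisons disagree (Diet Q wins within each week-4 weight band; Diet T wins overall), so the answer turns on the causal role of week-4 weight band.
Stratifying would compare diets among piglets the diets themselves sorted into week-4 weight band groups — a form of selection on an intermediate. The unconditioned pooled rates give the total causal effect.
The causal difference is the pooled difference: 0.504 − 0.575 = -0.071.

-0.07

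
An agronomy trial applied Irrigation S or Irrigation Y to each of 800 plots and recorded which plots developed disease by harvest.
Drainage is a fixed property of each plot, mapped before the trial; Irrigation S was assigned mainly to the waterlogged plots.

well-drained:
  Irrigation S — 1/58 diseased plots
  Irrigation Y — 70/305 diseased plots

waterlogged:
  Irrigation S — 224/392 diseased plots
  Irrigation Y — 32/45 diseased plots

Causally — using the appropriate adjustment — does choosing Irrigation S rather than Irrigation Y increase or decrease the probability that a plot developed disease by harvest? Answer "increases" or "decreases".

Field drainage satisfies the back-door criterion: it is not a descendant of the irrigation, and it blocks the spurious path from irrigation to outcome. Adjusting for it (i.e., using the within-field drainage rates) gives the causal effect.
Within each level — well-drained: 1.7% vs 23.0%; waterlogged: 57.1% vs 71.1% — Irrigation S is lower every time.

decreases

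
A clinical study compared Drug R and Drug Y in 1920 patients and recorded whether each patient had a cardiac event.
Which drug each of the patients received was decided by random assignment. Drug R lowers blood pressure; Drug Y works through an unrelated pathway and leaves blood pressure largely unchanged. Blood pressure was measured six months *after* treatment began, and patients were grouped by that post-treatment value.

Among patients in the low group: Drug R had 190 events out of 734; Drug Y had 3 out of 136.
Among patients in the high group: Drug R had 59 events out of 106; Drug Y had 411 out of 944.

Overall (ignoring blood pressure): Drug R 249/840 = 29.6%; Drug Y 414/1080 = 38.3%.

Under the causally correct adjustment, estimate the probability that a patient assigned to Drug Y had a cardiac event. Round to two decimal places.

0.38

The stratified and pooled comparisons disagree (Drug Y wins within each blood pressure; Drug R wins overall), so the answer turns on the causal role of blood pressure.
Blood pressure is recorded after the drug and is itself shifted by it — it sits on the causal path from drug to outcome. Conditioning on a mediator would strip out part of the effect we want; the pooled comparison gives the total causal effect.
So P(outcome | do(Drug Y)) is just the pooled rate for Drug Y: 414/1080 = 0.383.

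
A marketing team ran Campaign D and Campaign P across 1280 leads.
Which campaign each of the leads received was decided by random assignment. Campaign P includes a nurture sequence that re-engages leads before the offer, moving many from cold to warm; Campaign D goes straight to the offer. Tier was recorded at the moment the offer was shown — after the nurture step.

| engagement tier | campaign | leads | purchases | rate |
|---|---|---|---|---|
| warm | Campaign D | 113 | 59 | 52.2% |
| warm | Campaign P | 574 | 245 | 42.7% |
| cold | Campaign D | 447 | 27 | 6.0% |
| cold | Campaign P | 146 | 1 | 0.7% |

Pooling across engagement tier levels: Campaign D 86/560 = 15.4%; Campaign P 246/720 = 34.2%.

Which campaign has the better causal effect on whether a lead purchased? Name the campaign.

Campaign P

Campaign D is higher inside every engagement tier stratum but Campaign P is higher in aggregate. Whether to stratify depends on how engagement tier relates to the campaign.
The distribution of engagement tier is itself part of what the campaign does — it is an intermediate outcome. Holding it fixed would remove that part of the effect; the total effect is the pooled difference.
Pooled: Campaign D 15.4% vs Campaign P 34.2%; Campaign P is higher overall.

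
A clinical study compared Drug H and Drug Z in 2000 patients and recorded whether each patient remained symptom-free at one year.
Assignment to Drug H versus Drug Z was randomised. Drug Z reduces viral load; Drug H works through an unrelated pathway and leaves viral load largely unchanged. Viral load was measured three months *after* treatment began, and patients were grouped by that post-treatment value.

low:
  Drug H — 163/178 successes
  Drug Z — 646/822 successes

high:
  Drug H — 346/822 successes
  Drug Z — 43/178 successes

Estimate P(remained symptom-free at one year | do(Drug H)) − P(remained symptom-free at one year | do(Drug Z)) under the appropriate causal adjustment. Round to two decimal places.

Because the drug influences viral load, viral load is a post-treatment mediator, not a confounder. Stratifying on it would bias the estimate; the causal effect is the crude pooled difference.
The causal difference is the pooled difference: 0.509 − 0.689 = -0.180.

-0.18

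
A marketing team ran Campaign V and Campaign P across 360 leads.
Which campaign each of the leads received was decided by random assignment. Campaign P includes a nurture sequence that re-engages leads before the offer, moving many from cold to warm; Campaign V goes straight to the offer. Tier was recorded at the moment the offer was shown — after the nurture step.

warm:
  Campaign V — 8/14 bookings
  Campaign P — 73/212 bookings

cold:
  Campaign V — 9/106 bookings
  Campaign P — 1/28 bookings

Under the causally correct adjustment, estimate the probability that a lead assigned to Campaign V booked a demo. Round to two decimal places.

0.14

The engagement tier-specific comparison favours Campaign V throughout, but the pooled figures favour Campaign P. The question is whether to condition on engagement tier.
The distribution of engagement tier is itself part of what the campaign does — it is an intermediate outcome. Holding it fixed would remove that part of the effect; the total effect is the pooled difference.
So P(outcome | do(Campaign V)) is just the pooled rate for Campaign V: 17/120 = 0.142.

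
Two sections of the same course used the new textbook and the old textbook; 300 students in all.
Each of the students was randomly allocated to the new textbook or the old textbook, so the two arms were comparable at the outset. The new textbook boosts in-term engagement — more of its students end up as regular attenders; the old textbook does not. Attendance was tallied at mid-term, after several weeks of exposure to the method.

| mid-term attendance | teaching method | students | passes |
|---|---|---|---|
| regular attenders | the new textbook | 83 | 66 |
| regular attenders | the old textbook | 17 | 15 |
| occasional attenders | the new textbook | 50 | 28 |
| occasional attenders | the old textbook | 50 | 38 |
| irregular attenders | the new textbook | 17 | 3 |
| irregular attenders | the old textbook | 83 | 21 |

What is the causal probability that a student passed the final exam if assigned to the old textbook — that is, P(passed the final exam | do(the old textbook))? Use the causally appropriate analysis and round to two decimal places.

Mid-term attendance is recorded after the teaching method and is itself shifted by it — it sits on the causal path from teaching method to outcome. Conditioning on a mediator would strip out part of the effect we want; the pooled comparison gives the total causal effect.
So P(outcome | do(the old textbook)) is just the pooled rate for the old textbook: 74/150 = 0.493.

0.49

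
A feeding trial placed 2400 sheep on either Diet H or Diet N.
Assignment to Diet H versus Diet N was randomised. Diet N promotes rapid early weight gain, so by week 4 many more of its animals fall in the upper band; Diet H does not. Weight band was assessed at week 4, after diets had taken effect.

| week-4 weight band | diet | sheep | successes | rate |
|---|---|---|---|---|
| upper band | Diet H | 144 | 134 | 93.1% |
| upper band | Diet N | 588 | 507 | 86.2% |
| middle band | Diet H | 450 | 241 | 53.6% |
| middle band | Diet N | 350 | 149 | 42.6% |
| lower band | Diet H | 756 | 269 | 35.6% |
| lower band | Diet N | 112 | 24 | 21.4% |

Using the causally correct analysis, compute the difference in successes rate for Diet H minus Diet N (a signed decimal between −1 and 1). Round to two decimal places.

-0.17

Within every week-4 weight band level Diet H has the higher rate, yet pooled Diet N does — Simpson's reversal.
The distribution of week-4 weight band is itself part of what the diet does — it is an intermediate outcome. Holding it fixed would remove that part of the effect; the total effect is the pooled difference.
The causal difference is the pooled difference: 0.477 − 0.648 = -0.171.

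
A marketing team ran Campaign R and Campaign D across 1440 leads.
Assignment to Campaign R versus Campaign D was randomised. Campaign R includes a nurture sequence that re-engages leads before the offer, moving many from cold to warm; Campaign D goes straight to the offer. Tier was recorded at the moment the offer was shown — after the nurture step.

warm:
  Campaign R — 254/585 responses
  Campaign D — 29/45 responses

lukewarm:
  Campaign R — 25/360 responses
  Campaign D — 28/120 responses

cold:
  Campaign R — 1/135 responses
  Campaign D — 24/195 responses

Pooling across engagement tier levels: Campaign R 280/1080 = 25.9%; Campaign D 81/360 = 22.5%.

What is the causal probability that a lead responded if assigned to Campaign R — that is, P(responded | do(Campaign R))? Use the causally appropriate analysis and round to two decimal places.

0.26

Engagement tier lies on the pathway campaign → engagement tier → outcome, so adjusting for it blocks the indirect effect. For the total causal effect of campaign, use the unadjusted pooled rates.
So P(outcome | do(Campaign R)) is just the pooled rate for Campaign R: 280/1080 = 0.259.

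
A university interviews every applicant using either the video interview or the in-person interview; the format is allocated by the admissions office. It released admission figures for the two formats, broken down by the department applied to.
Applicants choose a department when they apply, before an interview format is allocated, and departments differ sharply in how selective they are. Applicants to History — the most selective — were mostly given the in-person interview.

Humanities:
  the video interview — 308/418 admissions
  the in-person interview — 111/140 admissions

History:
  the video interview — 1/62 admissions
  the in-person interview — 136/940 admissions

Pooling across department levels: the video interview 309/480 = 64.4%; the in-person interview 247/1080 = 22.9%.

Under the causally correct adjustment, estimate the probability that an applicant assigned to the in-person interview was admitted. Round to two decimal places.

Within every department level the in-person interview has the higher rate, yet pooled the video interview does — Simpson's reversal.
Since department is a pre-existing factor (not a product of the interview format) and it affects the outcome on its own, it is a confounder. The stratified rates, not the pooled rate, identify the causal effect.
Standardising the in-person interview to the population department mix: 0.358·111/140 + 0.642·136/940 = 0.377.

0.38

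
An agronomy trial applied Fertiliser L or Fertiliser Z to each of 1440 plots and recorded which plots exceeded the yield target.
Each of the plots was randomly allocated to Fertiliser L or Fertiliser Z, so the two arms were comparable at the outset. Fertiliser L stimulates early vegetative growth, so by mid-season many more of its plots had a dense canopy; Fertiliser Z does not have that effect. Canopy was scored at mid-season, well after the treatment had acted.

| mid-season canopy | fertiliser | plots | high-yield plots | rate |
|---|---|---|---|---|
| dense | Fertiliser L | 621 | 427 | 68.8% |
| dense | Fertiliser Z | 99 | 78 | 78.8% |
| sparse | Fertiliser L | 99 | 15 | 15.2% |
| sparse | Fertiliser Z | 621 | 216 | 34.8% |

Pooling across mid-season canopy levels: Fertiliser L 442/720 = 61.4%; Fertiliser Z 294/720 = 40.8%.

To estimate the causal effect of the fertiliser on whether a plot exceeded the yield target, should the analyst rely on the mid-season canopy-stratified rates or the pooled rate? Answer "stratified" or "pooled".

pooled

Mid-season canopy is recorded after the fertiliser and is itself shifted by it — it sits on the causal path from fertiliser to outcome. Conditioning on a mediator would strip out part of the effect we want; the pooled comparison gives the total causal effect.
Pooled: Fertiliser L 61.4% vs Fertiliser Z 40.8%; Fertiliser L is higher overall.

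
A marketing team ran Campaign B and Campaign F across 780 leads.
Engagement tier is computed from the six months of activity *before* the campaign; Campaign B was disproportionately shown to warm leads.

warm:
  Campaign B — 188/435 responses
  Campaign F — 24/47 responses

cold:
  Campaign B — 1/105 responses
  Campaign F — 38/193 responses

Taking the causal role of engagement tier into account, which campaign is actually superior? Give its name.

Campaign F

The imbalance in engagement tier arose from how leads were allocated, not from anything the campaign did; and engagement tier independently affects the outcome. The pooled gap is confounded — condition on engagement tier.
Within each level — warm: 43.2% vs 51.1%; cold: 1.0% vs 19.7% — Campaign F is higher every time.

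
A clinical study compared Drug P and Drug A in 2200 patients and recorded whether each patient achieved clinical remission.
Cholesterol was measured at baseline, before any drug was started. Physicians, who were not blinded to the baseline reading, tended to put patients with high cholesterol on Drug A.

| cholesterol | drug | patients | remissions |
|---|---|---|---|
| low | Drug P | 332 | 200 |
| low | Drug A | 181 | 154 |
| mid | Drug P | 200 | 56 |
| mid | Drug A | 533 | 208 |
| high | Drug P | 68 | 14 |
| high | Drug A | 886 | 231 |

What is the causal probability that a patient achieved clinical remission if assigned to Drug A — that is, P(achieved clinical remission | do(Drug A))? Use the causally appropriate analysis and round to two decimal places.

Within every cholesterol level Drug A has the higher rate, yet pooled Drug P does — Simpson's reversal.
Cholesterol satisfies the back-door criterion: it is not a descendant of the drug, and it blocks the spurious path from drug to outcome. Adjusting for it (i.e., using the within-cholesterol rates) gives the causal effect.
Standardising Drug A to the population cholesterol mix: 0.233·154/181 + 0.333·208/533 + 0.434·231/886 = 0.441.

0.44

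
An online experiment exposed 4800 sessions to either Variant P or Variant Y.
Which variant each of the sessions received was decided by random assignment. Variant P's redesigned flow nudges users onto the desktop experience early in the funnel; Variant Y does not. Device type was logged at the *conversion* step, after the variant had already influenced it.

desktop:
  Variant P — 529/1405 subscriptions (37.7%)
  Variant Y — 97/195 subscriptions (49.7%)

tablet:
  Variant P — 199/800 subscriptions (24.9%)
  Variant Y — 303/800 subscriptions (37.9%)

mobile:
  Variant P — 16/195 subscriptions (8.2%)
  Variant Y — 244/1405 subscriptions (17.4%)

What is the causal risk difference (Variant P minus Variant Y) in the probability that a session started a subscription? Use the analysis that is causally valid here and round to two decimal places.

Within every device type level Variant Y has the higher rate, yet pooled Variant P does — Simpson's reversal.
The distribution of device type is itself part of what the variant does — it is an intermediate outcome. Holding it fixed would remove that part of the effect; the total effect is the pooled difference.
The causal difference is the pooled difference: 0.310 − 0.268 = +0.042.

+0.04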